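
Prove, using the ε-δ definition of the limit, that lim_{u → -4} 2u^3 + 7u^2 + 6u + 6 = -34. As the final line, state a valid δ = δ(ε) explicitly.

δ = min(2, ε/88)

Let ε > 0 be given. We want δ > 0 such that 0 < |u + 4| < δ implies |(2u^3 + 7u^2 + 6u + 6) + 34| < ε.
(2u^3 + 7u^2 + 6u + 6) + 34 = 2u^3 + 7u^2 + 6u + 40 = (u + 4)(2u^2 - u + 10).
So |(2u^3 + 7u^2 + 6u + 6) + 34| = |u + 4|·|2u^2 - u + 10|.
Require δ ≤ 2. Then |u + 4| < 2 gives |u| < 6, and by the triangle inequality |2u^2 - u + 10| ≤ 2·6^2 + 6 + 10 = 88.
Hence |(2u^3 + 7u^2 + 6u + 6) + 34| ≤ 88|u + 4| < ε provided |u + 4| < ε/88.
Choosing δ = min(2, ε/88) ensures both conditions, hence |(2u^3 + 7u^2 + 6u + 6) + 34| < ε.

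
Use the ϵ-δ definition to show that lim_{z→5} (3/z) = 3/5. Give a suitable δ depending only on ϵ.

Suppose ϵ > 0. We seek δ > 0 such that 0 < |z − 5| < δ implies |3/z − (3/5)| < ϵ.
|3/z − (3/5)| = 3·|5 − z|/(5·|z|) = 3|z − 5|/(5|z|).
Require δ ≤ 5/2 so that |z| > 5 − 5/2 = 5/2, hence 5|z| > 25/2.
Then |3/z − (3/5)| < 3|z − 5|/(25/2), which is < ϵ when |z − 5| < (25/6)ϵ.
Take δ = min(5/2, (25/6)ϵ). Then 0 < |z − 5| < δ gives both |z − 5| < 5/2 and |z − 5| < (25/6)ϵ, so |3/z − (3/5)| < ϵ.

δ = min(5/2, (25/6)ϵ)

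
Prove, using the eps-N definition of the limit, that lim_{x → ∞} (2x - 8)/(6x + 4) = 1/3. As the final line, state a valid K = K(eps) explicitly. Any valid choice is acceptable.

K = (14/9)/eps

Fix eps > 0. We seek K > 0 such that x > K implies |(2x - 8)/(6x + 4) − (1/3)| < eps.
(2x - 8)/(6x + 4) − (1/3) = (6(2x - 8) − 2(6x + 4)) / (6(6x + 4)) = -56/(6(6x + 4)).
For x > 0 we have 6x + 4 > 6x, so |(2x - 8)/(6x + 4) − (1/3)| = 56/(6(6x + 4)) < 56/(6·6x) = (14/9)/x.
Thus |(2x - 8)/(6x + 4) − (1/3)| < eps whenever x > (14/9)/eps.
Take K = (14/9)/eps. If x > K then |(2x - 8)/(6x + 4) − (1/3)| < (14/9)/x < eps.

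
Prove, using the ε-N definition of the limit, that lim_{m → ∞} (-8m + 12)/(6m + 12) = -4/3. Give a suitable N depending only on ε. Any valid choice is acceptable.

Fix ε > 0. For m ≥ 1, |(-8m + 12)/(6m + 12) + 4/3| = |168|/(6(6m + 12)) = 168/(6(6m + 12)).
Since 6m + 12 ≥ 6m for m ≥ 1, this is ≤ 168/(6·6m) = (14/3)/m.
So |(-8m + 12)/(6m + 12) + 4/3| < ε whenever m > (14/3)/ε.
Take N = (14/3)/ε. If m > N then |(-8m + 12)/(6m + 12) + 4/3| ≤ (14/3)/m < ε.

N = (14/3)/ε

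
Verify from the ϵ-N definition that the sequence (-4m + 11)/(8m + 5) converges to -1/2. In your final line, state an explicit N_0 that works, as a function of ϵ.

Let ϵ > 0 be given. For m ≥ 1, |(-4m + 11)/(8m + 5) + 1/2| = |108|/(8(8m + 5)) = 108/(8(8m + 5)).
Since 8m + 5 ≥ 8m for m ≥ 1, this is ≤ 108/(8·8m) = (27/16)/m.
So |(-4m + 11)/(8m + 5) + 1/2| < ϵ whenever m > (27/16)/ϵ.
Take N_0 = (27/16)/ϵ. If m > N_0 then |(-4m + 11)/(8m + 5) + 1/2| ≤ (27/16)/m < ϵ.

N_0 = (27/16)/ϵ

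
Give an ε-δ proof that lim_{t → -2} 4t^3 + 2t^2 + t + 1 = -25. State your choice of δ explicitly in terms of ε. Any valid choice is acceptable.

δ = min(1, ε/67)

Suppose ε > 0. We want δ > 0 such that 0 < |t + 2| < δ implies |(4t^3 + 2t^2 + t + 1) + 25| < ε.
(4t^3 + 2t^2 + t + 1) + 25 = 4t^3 + 2t^2 + t + 26 = (t + 2)(4t^2 - 6t + 13).
So |(4t^3 + 2t^2 + t + 1) + 25| = |t + 2|·|4t^2 - 6t + 13|.
Assume first that |t + 2| < 1, so |t| < 3. Then |4t^2 - 6t + 13| ≤ 4·3^2 + 6·3 + 13 = 67.
Hence |(4t^3 + 2t^2 + t + 1) + 25| ≤ 67|t + 2| < ε provided |t + 2| < ε/67.
Choosing δ = min(1, ε/67) ensures both conditions, hence |(4t^3 + 2t^2 + t + 1) + 25| < ε.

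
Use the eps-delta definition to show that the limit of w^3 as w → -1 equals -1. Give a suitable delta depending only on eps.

Fix eps > 0. We seek delta > 0 with 0 < |w + 1| < delta ⇒ |w^3 + 1| < eps.
Factor: w^3 + 1 = (w + 1)(w^2 - w + 1), so |w^3 + 1| = |w + 1|·|w^2 - w + 1|.
Restrict delta ≤ 2. Then |w + 1| < 2 gives |w| < 3, so by the triangle inequality |w^2 - w + 1| ≤ 3^2 + 3 + 1 = 13.
Hence |w^3 + 1| ≤ 13|w + 1|, which is < eps once |w + 1| < eps/13.
Take delta = min(2, eps/13). If 0 < |w + 1| < delta then both bounds hold and |w^3 + 1| ≤ 13|w + 1| < 13·(eps/13) = eps.

delta = min(2, eps/13)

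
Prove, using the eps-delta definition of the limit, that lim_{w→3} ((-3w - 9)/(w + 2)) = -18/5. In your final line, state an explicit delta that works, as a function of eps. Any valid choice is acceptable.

delta = min(5/2, (25/6)eps)

Suppose eps > 0. We want delta > 0 with 0 < |w − 3| < delta ⇒ |(-3w - 9)/(w + 2) + 18/5| < eps.
Combining over a common denominator, (-3w - 9)/(w + 2) + 18/5 = [(-3w - 9)·5 − (-18)·(w + 2)] / [5·(w + 2)] = 3(w − 3) / (5(w + 2)).
So |(-3w - 9)/(w + 2) + 18/5| = 3|w − 3| / (5·|w + 2|).
Restrict delta ≤ 5/2. Then |w − 3| < 5/2 gives |w + 2| = |(w − 3) + 5| ≥ 5 − 5/2 = 5/2.
Hence |(-3w - 9)/(w + 2) + 18/5| < 3|w − 3|/(5·(5/2)) = (6/25)|w − 3|, which is < eps once |w − 3| < (25/6)eps.
Take delta = min(5/2, (25/6)eps). Then 0 < |w − 3| < delta forces both bounds, so |(-3w - 9)/(w + 2) + 18/5| < eps.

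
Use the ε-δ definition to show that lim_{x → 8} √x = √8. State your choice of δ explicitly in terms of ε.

Suppose ε > 0. We want δ > 0 such that 0 < |x − 8| < δ implies |√x − √8| < ε.
Rationalise: √x − √8 = (x − 8)/(√x + √8), so |√x − √8| = |x − 8|/(√x + √8).
Restrict δ ≤ 8 so that |x − 8| < 8 forces x > 0, and then √x + √8 > √8.
Hence |√x − √8| < |x − 8|/√8, which is < ε once |x − 8| < √8·ε.
Take δ = min(8, √8·ε). If 0 < |x − 8| < δ then x > 0 and |√x − √8| < |x − 8|/√8 < ε.

δ = min(8, √8·ε)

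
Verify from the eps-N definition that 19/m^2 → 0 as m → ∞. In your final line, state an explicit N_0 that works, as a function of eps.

Fix eps > 0. For m ≥ 1, |19/m^2 − 0| = 19/m^2.
19/m^2 < eps ⇔ m^2 > 19/eps ⇔ m > (19/eps)^{1/2}.
Take N_0 = (19/eps)^{1/2}. Then m > N_0 implies 19/m^2 < eps.

N_0 = (19/eps)^{1/2}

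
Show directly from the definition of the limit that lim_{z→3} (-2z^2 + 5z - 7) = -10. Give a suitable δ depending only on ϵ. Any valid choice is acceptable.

δ = min(1, ϵ/9)

Suppose ϵ > 0. We want δ > 0 such that 0 < |z − 3| < δ implies |(-2z^2 + 5z - 7) + 10| < ϵ.
(-2z^2 + 5z - 7) + 10 = -2z^2 + 5z + 3 = (z − 3)(-2z - 1).
So |(-2z^2 + 5z - 7) + 10| = |z − 3|·|-2z - 1|.
Assume first that |z − 3| < 1, so |z| < 4. Then |-2z - 1| ≤ 2·4 + 1 = 9.
Hence |(-2z^2 + 5z - 7) + 10| ≤ 9|z − 3| < ϵ provided |z − 3| < ϵ/9.
Take δ = min(1, ϵ/9). Then 0 < |z − 3| < δ gives both |z − 3| < 1 and |z − 3| < ϵ/9, so |(-2z^2 + 5z - 7) + 10| < ϵ.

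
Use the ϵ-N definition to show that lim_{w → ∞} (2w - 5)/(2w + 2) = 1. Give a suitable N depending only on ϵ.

Fix ϵ > 0. We seek N > 0 such that w > N implies |(2w - 5)/(2w + 2) − 1| < ϵ.
(2w - 5)/(2w + 2) − 1 = (2(2w - 5) − 2(2w + 2)) / (2(2w + 2)) = -14/(2(2w + 2)).
For w > 0 we have 2w + 2 > 2w, so |(2w - 5)/(2w + 2) − 1| = 14/(2(2w + 2)) < 14/(2·2w) = (7/2)/w.
Thus |(2w - 5)/(2w + 2) − 1| < ϵ whenever w > (7/2)/ϵ.
Take N = (7/2)/ϵ. If w > N then |(2w - 5)/(2w + 2) − 1| < (7/2)/w < ϵ.

N = (7/2)/ϵ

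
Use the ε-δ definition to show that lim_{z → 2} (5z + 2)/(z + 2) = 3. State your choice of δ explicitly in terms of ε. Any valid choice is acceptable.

Let ε > 0 be given. We want δ > 0 with 0 < |z − 2| < δ ⇒ |(5z + 2)/(z + 2) − 3| < ε.
Combining over a common denominator, (5z + 2)/(z + 2) − 3 = [(5z + 2)·4 − 12·(z + 2)] / [4·(z + 2)] = 8(z − 2) / (4(z + 2)).
So |(5z + 2)/(z + 2) − 3| = 8|z − 2| / (4·|z + 2|).
Restrict δ ≤ 2. Then |z − 2| < 2 gives |z + 2| = |(z − 2) + 4| ≥ 4 − 2 = 2.
Hence |(5z + 2)/(z + 2) − 3| < 8|z − 2|/(4·2) = |z − 2|, which is < ε once |z − 2| < ε.
Take δ = min(2, ε). Then 0 < |z − 2| < δ forces both bounds, so |(5z + 2)/(z + 2) − 3| < ε.

δ = min(2, ε)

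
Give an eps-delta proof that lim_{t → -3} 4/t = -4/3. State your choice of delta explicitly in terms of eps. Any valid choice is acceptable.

Fix eps > 0. We seek delta > 0 such that 0 < |t + 3| < delta implies |4/t + 4/3| < eps.
|4/t + 4/3| = 4·|-3 − t|/(3·|t|) = 4|t + 3|/(3|t|).
Restrict delta ≤ 3/2. Then |t + 3| < 3/2 gives |t| > 3/2, so 3|t| > 9/2.
Then |4/t + 4/3| < 4|t + 3|/(9/2), which is < eps when |t + 3| < (9/8)eps.
Take delta = min(3/2, (9/8)eps). Then 0 < |t + 3| < delta gives both |t + 3| < 3/2 and |t + 3| < (9/8)eps, so |4/t + 4/3| < eps.

delta = min(3/2, (9/8)eps)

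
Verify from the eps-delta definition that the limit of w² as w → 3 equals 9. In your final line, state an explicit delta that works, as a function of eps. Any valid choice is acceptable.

delta = min(2, eps/8)

Let eps > 0. We seek delta > 0 with 0 < |w − 3| < delta ⇒ |w² − 9| < eps.
Factor: w² − 9 = (w − 3)(w + 3), so |w² − 9| = |w − 3|·|w + 3|.
Restrict delta ≤ 2. Then |w − 3| < 2 gives |w| < 5, so by the triangle inequality |w + 3| ≤ 5 + 3 = 8.
Hence |w² − 9| ≤ 8|w − 3|, which is < eps once |w − 3| < eps/8.
Take delta = min(2, eps/8). If 0 < |w − 3| < delta then both bounds hold and |w² − 9| ≤ 8|w − 3| < 8·(eps/8) = eps.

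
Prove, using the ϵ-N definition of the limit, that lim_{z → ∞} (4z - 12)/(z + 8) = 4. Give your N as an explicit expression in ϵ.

Suppose ϵ > 0. We seek N > 0 such that z > N implies |(4z - 12)/(z + 8) − 4| < ϵ.
(4z - 12)/(z + 8) − 4 = ((4z - 12) − 4(z + 8)) / ((z + 8)) = -44/((z + 8)).
For z > 0 we have z + 8 > z, so |(4z - 12)/(z + 8) − 4| = 44/((z + 8)) < 44/(z) = 44/z.
Thus |(4z - 12)/(z + 8) − 4| < ϵ whenever z > 44/ϵ.
Take N = 44/ϵ. If z > N then |(4z - 12)/(z + 8) − 4| < 44/z < ϵ.

N = 44/ϵ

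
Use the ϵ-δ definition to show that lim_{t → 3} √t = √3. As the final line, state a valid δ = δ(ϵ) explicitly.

δ = min(3, √3·ϵ)

Fix ϵ > 0. We want δ > 0 such that 0 < |t − 3| < δ implies |√t − √3| < ϵ.
Rationalise: √t − √3 = (t − 3)/(√t + √3), so |√t − √3| = |t − 3|/(√t + √3).
Restrict δ ≤ 3 so that |t − 3| < 3 forces t > 0, and then √t + √3 > √3.
Hence |√t − √3| < |t − 3|/√3, which is < ϵ once |t − 3| < √3·ϵ.
Take δ = min(3, √3·ϵ). If 0 < |t − 3| < δ then t > 0 and |√t − √3| < |t − 3|/√3 < ϵ.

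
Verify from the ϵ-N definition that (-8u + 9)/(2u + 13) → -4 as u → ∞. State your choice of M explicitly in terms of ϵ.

M = (61/2)/ϵ

Let ϵ > 0 be given. We seek M > 0 such that u > M implies |(-8u + 9)/(2u + 13) + 4| < ϵ.
(-8u + 9)/(2u + 13) + 4 = (2(-8u + 9) − (-8)(2u + 13)) / (2(2u + 13)) = 122/(2(2u + 13)).
For u > 0 we have 2u + 13 > 2u, so |(-8u + 9)/(2u + 13) + 4| = 122/(2(2u + 13)) < 122/(2·2u) = (61/2)/u.
Thus |(-8u + 9)/(2u + 13) + 4| < ϵ whenever u > (61/2)/ϵ.
Take M = (61/2)/ϵ. If u > M then |(-8u + 9)/(2u + 13) + 4| < (61/2)/u < ϵ.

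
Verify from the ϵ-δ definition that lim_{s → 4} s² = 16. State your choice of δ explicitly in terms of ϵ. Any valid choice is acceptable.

Let ϵ > 0 be given. We seek δ > 0 with 0 < |s − 4| < δ ⇒ |s² − 16| < ϵ.
Factor: s² − 16 = (s − 4)(s + 4), so |s² − 16| = |s − 4|·|s + 4|.
Restrict δ ≤ 1. Then |s − 4| < 1 gives |s| < 5, so by the triangle inequality |s + 4| ≤ 5 + 4 = 9.
Hence |s² − 16| ≤ 9|s − 4|, which is < ϵ once |s − 4| < ϵ/9.
Take δ = min(1, ϵ/9). If 0 < |s − 4| < δ then both bounds hold and |s² − 16| ≤ 9|s − 4| < 9·(ϵ/9) = ϵ.

δ = min(1, ϵ/9)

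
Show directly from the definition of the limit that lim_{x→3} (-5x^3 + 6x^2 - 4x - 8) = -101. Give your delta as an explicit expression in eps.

delta = min(1, eps/147)

Suppose eps > 0. We want delta > 0 such that 0 < |x − 3| < delta implies |(-5x^3 + 6x^2 - 4x - 8) + 101| < eps.
(-5x^3 + 6x^2 - 4x - 8) + 101 = -5x^3 + 6x^2 - 4x + 93 = (x − 3)(-5x^2 - 9x - 31).
So |(-5x^3 + 6x^2 - 4x - 8) + 101| = |x − 3|·|-5x^2 - 9x - 31|.
Require delta ≤ 1. Then |x − 3| < 1 gives |x| < 4, and by the triangle inequality |-5x^2 - 9x - 31| ≤ 5·4^2 + 9·4 + 31 = 147.
Hence |(-5x^3 + 6x^2 - 4x - 8) + 101| ≤ 147|x − 3| < eps provided |x − 3| < eps/147.
Take delta = min(1, eps/147). Then 0 < |x − 3| < delta gives both |x − 3| < 1 and |x − 3| < eps/147, so |(-5x^3 + 6x^2 - 4x - 8) + 101| < eps.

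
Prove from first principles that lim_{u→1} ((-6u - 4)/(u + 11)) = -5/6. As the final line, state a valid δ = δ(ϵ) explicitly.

Suppose ϵ > 0. We want δ > 0 with 0 < |u − 1| < δ ⇒ |(-6u - 4)/(u + 11) + 5/6| < ϵ.
Combining over a common denominator, (-6u - 4)/(u + 11) + 5/6 = [(-6u - 4)·12 − (-10)·(u + 11)] / [12·(u + 11)] = -62(u − 1) / (12(u + 11)).
So |(-6u - 4)/(u + 11) + 5/6| = 62|u − 1| / (12·|u + 11|).
Restrict δ ≤ 6. Then |u − 1| < 6 gives |u + 11| = |(u − 1) + 12| ≥ 12 − 6 = 6.
Hence |(-6u - 4)/(u + 11) + 5/6| < 62|u − 1|/(12·6) = (31/36)|u − 1|, which is < ϵ once |u − 1| < (36/31)ϵ.
Take δ = min(6, (36/31)ϵ). Then 0 < |u − 1| < δ forces both bounds, so |(-6u - 4)/(u + 11) + 5/6| < ϵ.

δ = min(6, (36/31)ϵ)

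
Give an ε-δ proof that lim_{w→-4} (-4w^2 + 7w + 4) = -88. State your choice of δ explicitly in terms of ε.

Let ε > 0 be given. We want δ > 0 such that 0 < |w + 4| < δ implies |(-4w^2 + 7w + 4) + 88| < ε.
(-4w^2 + 7w + 4) + 88 = -4w^2 + 7w + 92 = (w + 4)(-4w + 23).
So |(-4w^2 + 7w + 4) + 88| = |w + 4|·|-4w + 23|.
Assume first that |w + 4| < 2, so |w| < 6. Then |-4w + 23| ≤ 4·6 + 23 = 47.
Hence |(-4w^2 + 7w + 4) + 88| ≤ 47|w + 4| < ε provided |w + 4| < ε/47.
Take δ = min(2, ε/47). Then 0 < |w + 4| < δ gives both |w + 4| < 2 and |w + 4| < ε/47, so |(-4w^2 + 7w + 4) + 88| < ε.

δ = min(2, ε/47)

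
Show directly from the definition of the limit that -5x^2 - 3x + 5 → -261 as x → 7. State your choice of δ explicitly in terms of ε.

Suppose ε > 0. We want δ > 0 such that 0 < |x − 7| < δ implies |(-5x^2 - 3x + 5) + 261| < ε.
(-5x^2 - 3x + 5) + 261 = -5x^2 - 3x + 266 = (x − 7)(-5x - 38).
So |(-5x^2 - 3x + 5) + 261| = |x − 7|·|-5x - 38|.
Assume first that |x − 7| < 2, so |x| < 9. Then |-5x - 38| ≤ 5·9 + 38 = 83.
Hence |(-5x^2 - 3x + 5) + 261| ≤ 83|x − 7| < ε provided |x − 7| < ε/83.
Take δ = min(2, ε/83). Then 0 < |x − 7| < δ gives both |x − 7| < 2 and |x − 7| < ε/83, so |(-5x^2 - 3x + 5) + 261| < ε.

δ = min(2, ε/83)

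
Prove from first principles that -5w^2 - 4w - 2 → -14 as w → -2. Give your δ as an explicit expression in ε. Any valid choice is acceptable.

δ = min(1, ε/21)

Let ε > 0. We want δ > 0 such that 0 < |w + 2| < δ implies |(-5w^2 - 4w - 2) + 14| < ε.
(-5w^2 - 4w - 2) + 14 = -5w^2 - 4w + 12 = (w + 2)(-5w + 6).
So |(-5w^2 - 4w - 2) + 14| = |w + 2|·|-5w + 6|.
Assume first that |w + 2| < 1, so |w| < 3. Then |-5w + 6| ≤ 5·3 + 6 = 21.
Hence |(-5w^2 - 4w - 2) + 14| ≤ 21|w + 2| < ε provided |w + 2| < ε/21.
Choosing δ = min(1, ε/21) ensures both conditions, hence |(-5w^2 - 4w - 2) + 14| < ε.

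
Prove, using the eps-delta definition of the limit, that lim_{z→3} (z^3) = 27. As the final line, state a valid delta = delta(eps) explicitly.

Let eps > 0 be given. We seek delta > 0 with 0 < |z − 3| < delta ⇒ |z^3 − 27| < eps.
Factor: z^3 − 27 = (z − 3)(z^2 + 3z + 9), so |z^3 − 27| = |z − 3|·|z^2 + 3z + 9|.
Impose delta ≤ 1 so that |z| < 4; then |z^2 + 3z + 9| ≤ 37.
Hence |z^3 − 27| ≤ 37|z − 3|, which is < eps once |z − 3| < eps/37.
Take delta = min(1, eps/37). If 0 < |z − 3| < delta then both bounds hold and |z^3 − 27| ≤ 37|z − 3| < 37·(eps/37) = eps.

delta = min(1, eps/37)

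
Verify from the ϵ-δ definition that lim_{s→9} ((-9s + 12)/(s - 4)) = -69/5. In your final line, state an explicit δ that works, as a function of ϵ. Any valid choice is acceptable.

Let ϵ > 0. We want δ > 0 with 0 < |s − 9| < δ ⇒ |(-9s + 12)/(s - 4) + 69/5| < ϵ.
Combining over a common denominator, (-9s + 12)/(s - 4) + 69/5 = [(-9s + 12)·5 − (-69)·(s - 4)] / [5·(s - 4)] = 24(s − 9) / (5(s - 4)).
So |(-9s + 12)/(s - 4) + 69/5| = 24|s − 9| / (5·|s − 4|).
Require δ ≤ 5/2, so |s − 4| ≥ |5| − |s − 9| > 5 − 5/2 = 5/2.
Hence |(-9s + 12)/(s - 4) + 69/5| < 24|s − 9|/(5·(5/2)) = (48/25)|s − 9|, which is < ϵ once |s − 9| < (25/48)ϵ.
Take δ = min(5/2, (25/48)ϵ). Then 0 < |s − 9| < δ forces both bounds, so |(-9s + 12)/(s - 4) + 69/5| < ϵ.

δ = min(5/2, (25/48)ϵ)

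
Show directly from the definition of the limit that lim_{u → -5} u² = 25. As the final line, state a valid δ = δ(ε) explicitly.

Fix ε > 0. We seek δ > 0 with 0 < |u + 5| < δ ⇒ |u² − 25| < ε.
Factor: u² − 25 = (u + 5)(u - 5), so |u² − 25| = |u + 5|·|u - 5|.
Impose δ ≤ 2 so that |u| < 7; then |u - 5| ≤ 12.
Hence |u² − 25| ≤ 12|u + 5|, which is < ε once |u + 5| < ε/12.
Take δ = min(2, ε/12). If 0 < |u + 5| < δ then both bounds hold and |u² − 25| ≤ 12|u + 5| < 12·(ε/12) = ε.

δ = min(2, ε/12)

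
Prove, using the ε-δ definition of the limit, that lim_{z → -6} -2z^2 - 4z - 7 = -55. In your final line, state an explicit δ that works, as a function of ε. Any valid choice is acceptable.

Let ε > 0 be given. We want δ > 0 such that 0 < |z + 6| < δ implies |(-2z^2 - 4z - 7) + 55| < ε.
(-2z^2 - 4z - 7) + 55 = -2z^2 - 4z + 48 = (z + 6)(-2z + 8).
So |(-2z^2 - 4z - 7) + 55| = |z + 6|·|-2z + 8|.
Assume first that |z + 6| < 2, so |z| < 8. Then |-2z + 8| ≤ 2·8 + 8 = 24.
Hence |(-2z^2 - 4z - 7) + 55| ≤ 24|z + 6| < ε provided |z + 6| < ε/24.
Choosing δ = min(2, ε/24) ensures both conditions, hence |(-2z^2 - 4z - 7) + 55| < ε.

δ = min(2, ε/24)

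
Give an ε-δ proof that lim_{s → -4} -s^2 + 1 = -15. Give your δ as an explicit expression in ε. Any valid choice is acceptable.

δ = min(1, ε/9)

Suppose ε > 0. We want δ > 0 such that 0 < |s + 4| < δ implies |(-s^2 + 1) + 15| < ε.
(-s^2 + 1) + 15 = -s^2 + 16 = (s + 4)(-s + 4).
So |(-s^2 + 1) + 15| = |s + 4|·|-s + 4|.
Require δ ≤ 1. Then |s + 4| < 1 gives |s| < 5, and by the triangle inequality |-s + 4| ≤ 5 + 4 = 9.
Hence |(-s^2 + 1) + 15| ≤ 9|s + 4| < ε provided |s + 4| < ε/9.
Take δ = min(1, ε/9). Then 0 < |s + 4| < δ gives both |s + 4| < 1 and |s + 4| < ε/9, so |(-s^2 + 1) + 15| < ε.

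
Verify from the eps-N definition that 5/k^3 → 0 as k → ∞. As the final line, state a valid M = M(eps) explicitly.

Fix eps > 0. For k ≥ 1, |5/k^3 − 0| = 5/k^3.
5/k^3 < eps ⇔ k^3 > 5/eps ⇔ k > (5/eps)^{1/3}.
Take M = (5/eps)^{1/3}. Then k > M implies 5/k^3 < eps.

M = (5/eps)^{1/3}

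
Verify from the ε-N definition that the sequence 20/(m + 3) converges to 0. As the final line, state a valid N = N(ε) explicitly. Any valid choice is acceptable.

Fix ε > 0. For m ≥ 1, |20/(m + 3) − 0| = 20/(m + 3) ≤ 20/m.
We need 20/m < ε, i.e. m > 20/ε.
Take N = 20/ε. If m > N then |20/(m + 3)| ≤ 20/m < ε.

N = 20/ε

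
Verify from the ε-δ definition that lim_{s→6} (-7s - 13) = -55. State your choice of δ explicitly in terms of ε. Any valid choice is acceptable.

δ = ε/7

Suppose ε > 0. We need δ > 0 so that 0 < |s − 6| < δ implies |(-7s - 13) + 55| < ε.
Since (-7s - 13) + 55 = -7(s − 6), we have |(-7s - 13) + 55| = 7|s − 6|.
Thus it suffices that |s − 6| < ε/7.
Choosing δ = ε/7 gives |(-7s - 13) + 55| = 7|s − 6| < ε whenever |s − 6| < δ.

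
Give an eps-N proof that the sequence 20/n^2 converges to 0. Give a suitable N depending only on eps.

Fix eps > 0. For n ≥ 1, |20/n^2 − 0| = 20/n^2.
20/n^2 < eps ⇔ n^2 > 20/eps ⇔ n > (20/eps)^{1/2}.
Take N = (20/eps)^{1/2}. Then n > N implies 20/n^2 < eps.

N = (20/eps)^{1/2}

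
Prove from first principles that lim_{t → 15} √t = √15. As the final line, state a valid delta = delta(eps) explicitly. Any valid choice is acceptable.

Let eps > 0. We want delta > 0 such that 0 < |t − 15| < delta implies |√t − √15| < eps.
Rationalise: √t − √15 = (t − 15)/(√t + √15), so |√t − √15| = |t − 15|/(√t + √15).
Restrict delta ≤ 15 so that |t − 15| < 15 forces t > 0, and then √t + √15 > √15.
Hence |√t − √15| < |t − 15|/√15, which is < eps once |t − 15| < √15·eps.
Take delta = min(15, √15·eps). If 0 < |t − 15| < delta then t > 0 and |√t − √15| < |t − 15|/√15 < eps.

delta = min(15, √15·eps)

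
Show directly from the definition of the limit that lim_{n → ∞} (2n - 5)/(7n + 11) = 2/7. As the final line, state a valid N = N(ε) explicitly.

N = (57/49)/ε

Let ε > 0 be given. For n ≥ 1, |(2n - 5)/(7n + 11) − (2/7)| = |-57|/(7(7n + 11)) = 57/(7(7n + 11)).
Since 7n + 11 ≥ 7n for n ≥ 1, this is ≤ 57/(7·7n) = (57/49)/n.
So |(2n - 5)/(7n + 11) − (2/7)| < ε whenever n > (57/49)/ε.
Take N = (57/49)/ε. If n > N then |(2n - 5)/(7n + 11) − (2/7)| ≤ (57/49)/n < ε.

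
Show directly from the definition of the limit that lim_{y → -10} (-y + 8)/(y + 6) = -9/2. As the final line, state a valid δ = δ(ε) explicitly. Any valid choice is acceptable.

δ = min(2, (4/7)ε)

Suppose ε > 0. We want δ > 0 with 0 < |y + 10| < δ ⇒ |(-y + 8)/(y + 6) + 9/2| < ε.
Combining over a common denominator, (-y + 8)/(y + 6) + 9/2 = [(-y + 8)·(-4) − 18·(y + 6)] / [(-4)·(y + 6)] = -14(y + 10) / ((-4)(y + 6)).
So |(-y + 8)/(y + 6) + 9/2| = 14|y + 10| / (4·|y + 6|).
Restrict δ ≤ 2. Then |y + 10| < 2 gives |y + 6| = |(y + 10) + (-4)| ≥ 4 − 2 = 2.
Hence |(-y + 8)/(y + 6) + 9/2| < 14|y + 10|/(4·2) = (7/4)|y + 10|, which is < ε once |y + 10| < (4/7)ε.
Take δ = min(2, (4/7)ε). Then 0 < |y + 10| < δ forces both bounds, so |(-y + 8)/(y + 6) + 9/2| < ε.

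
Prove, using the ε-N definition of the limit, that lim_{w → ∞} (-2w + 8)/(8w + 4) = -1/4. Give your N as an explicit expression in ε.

N = (9/8)/ε

Suppose ε > 0. We seek N > 0 such that w > N implies |(-2w + 8)/(8w + 4) + 1/4| < ε.
(-2w + 8)/(8w + 4) + 1/4 = (8(-2w + 8) − (-2)(8w + 4)) / (8(8w + 4)) = 72/(8(8w + 4)).
For w > 0 we have 8w + 4 > 8w, so |(-2w + 8)/(8w + 4) + 1/4| = 72/(8(8w + 4)) < 72/(8·8w) = (9/8)/w.
Thus |(-2w + 8)/(8w + 4) + 1/4| < ε whenever w > (9/8)/ε.
Take N = (9/8)/ε. If w > N then |(-2w + 8)/(8w + 4) + 1/4| < (9/8)/w < ε.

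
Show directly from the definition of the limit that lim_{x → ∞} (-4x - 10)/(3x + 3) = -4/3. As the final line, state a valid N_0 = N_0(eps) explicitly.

N_0 = 2/eps

Fix eps > 0. We seek N_0 > 0 such that x > N_0 implies |(-4x - 10)/(3x + 3) + 4/3| < eps.
(-4x - 10)/(3x + 3) + 4/3 = (3(-4x - 10) − (-4)(3x + 3)) / (3(3x + 3)) = -18/(3(3x + 3)).
For x > 0 we have 3x + 3 > 3x, so |(-4x - 10)/(3x + 3) + 4/3| = 18/(3(3x + 3)) < 18/(3·3x) = 2/x.
Thus |(-4x - 10)/(3x + 3) + 4/3| < eps whenever x > 2/eps.
Take N_0 = 2/eps. If x > N_0 then |(-4x - 10)/(3x + 3) + 4/3| < 2/x < eps.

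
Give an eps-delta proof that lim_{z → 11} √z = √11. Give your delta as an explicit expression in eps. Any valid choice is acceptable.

Fix eps > 0. We want delta > 0 such that 0 < |z − 11| < delta implies |√z − √11| < eps.
Rationalise: √z − √11 = (z − 11)/(√z + √11), so |√z − √11| = |z − 11|/(√z + √11).
Restrict delta ≤ 11 so that |z − 11| < 11 forces z > 0, and then √z + √11 > √11.
Hence |√z − √11| < |z − 11|/√11, which is < eps once |z − 11| < √11·eps.
Take delta = min(11, √11·eps). If 0 < |z − 11| < delta then z > 0 and |√z − √11| < |z − 11|/√11 < eps.

delta = min(11, √11·eps)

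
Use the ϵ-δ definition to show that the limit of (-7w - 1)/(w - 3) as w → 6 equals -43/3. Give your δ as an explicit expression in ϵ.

Let ϵ > 0 be given. We want δ > 0 with 0 < |w − 6| < δ ⇒ |(-7w - 1)/(w - 3) + 43/3| < ϵ.
Combining over a common denominator, (-7w - 1)/(w - 3) + 43/3 = [(-7w - 1)·3 − (-43)·(w - 3)] / [3·(w - 3)] = 22(w − 6) / (3(w - 3)).
So |(-7w - 1)/(w - 3) + 43/3| = 22|w − 6| / (3·|w − 3|).
Require δ ≤ 3/2, so |w − 3| ≥ |3| − |w − 6| > 3 − 3/2 = 3/2.
Hence |(-7w - 1)/(w - 3) + 43/3| < 22|w − 6|/(3·(3/2)) = (44/9)|w − 6|, which is < ϵ once |w − 6| < (9/44)ϵ.
Take δ = min(3/2, (9/44)ϵ). Then 0 < |w − 6| < δ forces both bounds, so |(-7w - 1)/(w - 3) + 43/3| < ϵ.

δ = min(3/2, (9/44)ϵ)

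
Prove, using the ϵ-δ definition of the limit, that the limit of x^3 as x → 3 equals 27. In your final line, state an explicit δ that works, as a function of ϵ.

δ = min(1, ϵ/37)

Let ϵ > 0. We seek δ > 0 with 0 < |x − 3| < δ ⇒ |x^3 − 27| < ϵ.
Factor: x^3 − 27 = (x − 3)(x^2 + 3x + 9), so |x^3 − 27| = |x − 3|·|x^2 + 3x + 9|.
Impose δ ≤ 1 so that |x| < 4; then |x^2 + 3x + 9| ≤ 37.
Hence |x^3 − 27| ≤ 37|x − 3|, which is < ϵ once |x − 3| < ϵ/37.
Take δ = min(1, ϵ/37). If 0 < |x − 3| < δ then both bounds hold and |x^3 − 27| ≤ 37|x − 3| < 37·(ϵ/37) = ϵ.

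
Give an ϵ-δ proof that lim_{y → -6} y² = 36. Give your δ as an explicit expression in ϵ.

δ = min(1, ϵ/13)

Let ϵ > 0. We seek δ > 0 with 0 < |y + 6| < δ ⇒ |y² − 36| < ϵ.
Factor: y² − 36 = (y + 6)(y - 6), so |y² − 36| = |y + 6|·|y - 6|.
Restrict δ ≤ 1. Then |y + 6| < 1 gives |y| < 7, so by the triangle inequality |y - 6| ≤ 7 + 6 = 13.
Hence |y² − 36| ≤ 13|y + 6|, which is < ϵ once |y + 6| < ϵ/13.
Take δ = min(1, ϵ/13). If 0 < |y + 6| < δ then both bounds hold and |y² − 36| ≤ 13|y + 6| < 13·(ϵ/13) = ϵ.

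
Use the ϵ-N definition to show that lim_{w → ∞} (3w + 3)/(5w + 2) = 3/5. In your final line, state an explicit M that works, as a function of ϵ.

Let ϵ > 0 be given. We seek M > 0 such that w > M implies |(3w + 3)/(5w + 2) − (3/5)| < ϵ.
(3w + 3)/(5w + 2) − (3/5) = (5(3w + 3) − 3(5w + 2)) / (5(5w + 2)) = 9/(5(5w + 2)).
For w > 0 we have 5w + 2 > 5w, so |(3w + 3)/(5w + 2) − (3/5)| = 9/(5(5w + 2)) < 9/(5·5w) = (9/25)/w.
Thus |(3w + 3)/(5w + 2) − (3/5)| < ϵ whenever w > (9/25)/ϵ.
Take M = (9/25)/ϵ. If w > M then |(3w + 3)/(5w + 2) − (3/5)| < (9/25)/w < ϵ.

M = (9/25)/ϵ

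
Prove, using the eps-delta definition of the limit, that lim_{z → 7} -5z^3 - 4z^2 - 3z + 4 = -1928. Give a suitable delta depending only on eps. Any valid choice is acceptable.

delta = min(2, eps/1032)

Let eps > 0. We want delta > 0 such that 0 < |z − 7| < delta implies |(-5z^3 - 4z^2 - 3z + 4) + 1928| < eps.
(-5z^3 - 4z^2 - 3z + 4) + 1928 = -5z^3 - 4z^2 - 3z + 1932 = (z − 7)(-5z^2 - 39z - 276).
So |(-5z^3 - 4z^2 - 3z + 4) + 1928| = |z − 7|·|-5z^2 - 39z - 276|.
Require delta ≤ 2. Then |z − 7| < 2 gives |z| < 9, and by the triangle inequality |-5z^2 - 39z - 276| ≤ 5·9^2 + 39·9 + 276 = 1032.
Hence |(-5z^3 - 4z^2 - 3z + 4) + 1928| ≤ 1032|z − 7| < eps provided |z − 7| < eps/1032.
Choosing delta = min(2, eps/1032) ensures both conditions, hence |(-5z^3 - 4z^2 - 3z + 4) + 1928| < eps.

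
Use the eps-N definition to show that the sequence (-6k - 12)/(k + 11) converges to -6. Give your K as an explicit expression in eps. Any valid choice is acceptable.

K = 54/eps

Fix eps > 0. For k ≥ 1, |(-6k - 12)/(k + 11) + 6| = |54|/((k + 11)) = 54/((k + 11)).
Since k + 11 ≥ k for k ≥ 1, this is ≤ 54/(k) = 54/k.
So |(-6k - 12)/(k + 11) + 6| < eps whenever k > 54/eps.
Take K = 54/eps. If k > K then |(-6k - 12)/(k + 11) + 6| ≤ 54/k < eps.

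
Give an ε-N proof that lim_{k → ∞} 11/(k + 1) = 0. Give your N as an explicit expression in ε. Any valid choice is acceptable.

Let ε > 0 be given. For k ≥ 1, |11/(k + 1) − 0| = 11/(k + 1) ≤ 11/k.
We need 11/k < ε, i.e. k > 11/ε.
Take N = 11/ε. If k > N then |11/(k + 1)| ≤ 11/k < ε.

N = 11/ε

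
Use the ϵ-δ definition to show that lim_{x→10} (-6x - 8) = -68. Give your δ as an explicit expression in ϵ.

δ = ϵ/6

Let ϵ > 0. We need δ > 0 so that 0 < |x − 10| < δ implies |(-6x - 8) + 68| < ϵ.
|(-6x - 8) + 68| = |-6x + 60| = 6|x − 10|.
Thus it suffices that |x − 10| < ϵ/6.
Take δ = ϵ/6. If 0 < |x − 10| < δ then |(-6x - 8) + 68| = 6|x − 10| < 6·(ϵ/6) = ϵ.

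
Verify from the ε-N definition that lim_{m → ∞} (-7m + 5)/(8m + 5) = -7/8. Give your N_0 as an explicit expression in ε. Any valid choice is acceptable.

N_0 = (75/64)/ε

Let ε > 0. For m ≥ 1, |(-7m + 5)/(8m + 5) + 7/8| = |75|/(8(8m + 5)) = 75/(8(8m + 5)).
Since 8m + 5 ≥ 8m for m ≥ 1, this is ≤ 75/(8·8m) = (75/64)/m.
So |(-7m + 5)/(8m + 5) + 7/8| < ε whenever m > (75/64)/ε.
Take N_0 = (75/64)/ε. If m > N_0 then |(-7m + 5)/(8m + 5) + 7/8| ≤ (75/64)/m < ε.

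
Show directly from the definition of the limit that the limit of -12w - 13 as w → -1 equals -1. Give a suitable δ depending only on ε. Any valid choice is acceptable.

Suppose ε > 0. We need δ > 0 so that 0 < |w + 1| < δ implies |(-12w - 13) + 1| < ε.
|(-12w - 13) + 1| = |-12w - 12| = 12|w + 1|.
So 12|w + 1| < ε exactly when |w + 1| < ε/12.
Take δ = ε/12. If 0 < |w + 1| < δ then |(-12w - 13) + 1| = 12|w + 1| < 12·(ε/12) = ε.

δ = ε/12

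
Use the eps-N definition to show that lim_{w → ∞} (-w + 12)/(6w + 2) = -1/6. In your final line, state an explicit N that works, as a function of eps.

Suppose eps > 0. We seek N > 0 such that w > N implies |(-w + 12)/(6w + 2) + 1/6| < eps.
(-w + 12)/(6w + 2) + 1/6 = (6(-w + 12) − (-1)(6w + 2)) / (6(6w + 2)) = 74/(6(6w + 2)).
For w > 0 we have 6w + 2 > 6w, so |(-w + 12)/(6w + 2) + 1/6| = 74/(6(6w + 2)) < 74/(6·6w) = (37/18)/w.
Thus |(-w + 12)/(6w + 2) + 1/6| < eps whenever w > (37/18)/eps.
Take N = (37/18)/eps. If w > N then |(-w + 12)/(6w + 2) + 1/6| < (37/18)/w < eps.

N = (37/18)/eps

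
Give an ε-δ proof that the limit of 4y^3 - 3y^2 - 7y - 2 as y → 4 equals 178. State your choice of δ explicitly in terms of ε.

Fix ε > 0. We want δ > 0 such that 0 < |y − 4| < δ implies |(4y^3 - 3y^2 - 7y - 2) − 178| < ε.
(4y^3 - 3y^2 - 7y - 2) − 178 = 4y^3 - 3y^2 - 7y - 180 = (y − 4)(4y^2 + 13y + 45).
So |(4y^3 - 3y^2 - 7y - 2) − 178| = |y − 4|·|4y^2 + 13y + 45|.
Assume first that |y − 4| < 1, so |y| < 5. Then |4y^2 + 13y + 45| ≤ 4·5^2 + 13·5 + 45 = 210.
Hence |(4y^3 - 3y^2 - 7y - 2) − 178| ≤ 210|y − 4| < ε provided |y − 4| < ε/210.
Choosing δ = min(1, ε/210) ensures both conditions, hence |(4y^3 - 3y^2 - 7y - 2) − 178| < ε.

δ = min(1, ε/210)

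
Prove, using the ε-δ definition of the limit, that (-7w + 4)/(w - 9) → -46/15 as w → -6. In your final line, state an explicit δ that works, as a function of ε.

δ = min(15/2, (225/118)ε)

Suppose ε > 0. We want δ > 0 with 0 < |w + 6| < δ ⇒ |(-7w + 4)/(w - 9) + 46/15| < ε.
Combining over a common denominator, (-7w + 4)/(w - 9) + 46/15 = [(-7w + 4)·(-15) − 46·(w - 9)] / [(-15)·(w - 9)] = 59(w + 6) / ((-15)(w - 9)).
So |(-7w + 4)/(w - 9) + 46/15| = 59|w + 6| / (15·|w − 9|).
Require δ ≤ 15/2, so |w − 9| ≥ |-15| − |w + 6| > 15 − 15/2 = 15/2.
Hence |(-7w + 4)/(w - 9) + 46/15| < 59|w + 6|/(15·(15/2)) = (118/225)|w + 6|, which is < ε once |w + 6| < (225/118)ε.
Take δ = min(15/2, (225/118)ε). Then 0 < |w + 6| < δ forces both bounds, so |(-7w + 4)/(w - 9) + 46/15| < ε.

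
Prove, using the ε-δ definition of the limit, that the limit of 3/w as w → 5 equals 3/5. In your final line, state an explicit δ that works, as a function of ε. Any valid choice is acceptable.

Let ε > 0 be given. We seek δ > 0 such that 0 < |w − 5| < δ implies |3/w − (3/5)| < ε.
|3/w − (3/5)| = 3·|5 − w|/(5·|w|) = 3|w − 5|/(5|w|).
Require δ ≤ 5/2 so that |w| > 5 − 5/2 = 5/2, hence 5|w| > 25/2.
Then |3/w − (3/5)| < 3|w − 5|/(25/2), which is < ε when |w − 5| < (25/6)ε.
Take δ = min(5/2, (25/6)ε). Then 0 < |w − 5| < δ gives both |w − 5| < 5/2 and |w − 5| < (25/6)ε, so |3/w − (3/5)| < ε.

δ = min(5/2, (25/6)ε)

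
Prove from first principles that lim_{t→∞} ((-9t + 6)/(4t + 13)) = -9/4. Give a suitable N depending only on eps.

N = (141/16)/eps

Let eps > 0 be given. We seek N > 0 such that t > N implies |(-9t + 6)/(4t + 13) + 9/4| < eps.
(-9t + 6)/(4t + 13) + 9/4 = (4(-9t + 6) − (-9)(4t + 13)) / (4(4t + 13)) = 141/(4(4t + 13)).
For t > 0 we have 4t + 13 > 4t, so |(-9t + 6)/(4t + 13) + 9/4| = 141/(4(4t + 13)) < 141/(4·4t) = (141/16)/t.
Thus |(-9t + 6)/(4t + 13) + 9/4| < eps whenever t > (141/16)/eps.
Take N = (141/16)/eps. If t > N then |(-9t + 6)/(4t + 13) + 9/4| < (141/16)/t < eps.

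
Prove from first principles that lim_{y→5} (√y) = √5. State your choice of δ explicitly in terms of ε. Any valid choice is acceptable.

Suppose ε > 0. We want δ > 0 such that 0 < |y − 5| < δ implies |√y − √5| < ε.
Rationalise: √y − √5 = (y − 5)/(√y + √5), so |√y − √5| = |y − 5|/(√y + √5).
Restrict δ ≤ 5 so that |y − 5| < 5 forces y > 0, and then √y + √5 > √5.
Hence |√y − √5| < |y − 5|/√5, which is < ε once |y − 5| < √5·ε.
Take δ = min(5, √5·ε). If 0 < |y − 5| < δ then y > 0 and |√y − √5| < |y − 5|/√5 < ε.

δ = min(5, √5·ε)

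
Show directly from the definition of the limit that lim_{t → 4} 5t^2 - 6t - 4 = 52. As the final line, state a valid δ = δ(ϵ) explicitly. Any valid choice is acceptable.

Fix ϵ > 0. We want δ > 0 such that 0 < |t − 4| < δ implies |(5t^2 - 6t - 4) − 52| < ϵ.
(5t^2 - 6t - 4) − 52 = 5t^2 - 6t - 56 = (t − 4)(5t + 14).
So |(5t^2 - 6t - 4) − 52| = |t − 4|·|5t + 14|.
Assume first that |t − 4| < 1, so |t| < 5. Then |5t + 14| ≤ 5·5 + 14 = 39.
Hence |(5t^2 - 6t - 4) − 52| ≤ 39|t − 4| < ϵ provided |t − 4| < ϵ/39.
Take δ = min(1, ϵ/39). Then 0 < |t − 4| < δ gives both |t − 4| < 1 and |t − 4| < ϵ/39, so |(5t^2 - 6t - 4) − 52| < ϵ.

δ = min(1, ϵ/39)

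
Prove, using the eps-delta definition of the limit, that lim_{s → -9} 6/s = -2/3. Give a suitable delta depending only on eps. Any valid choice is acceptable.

delta = min(9/2, (27/4)eps)

Suppose eps > 0. We seek delta > 0 such that 0 < |s + 9| < delta implies |6/s + 2/3| < eps.
|6/s + 2/3| = 6·|-9 − s|/(9·|s|) = 6|s + 9|/(9|s|).
Restrict delta ≤ 9/2. Then |s + 9| < 9/2 gives |s| > 9/2, so 9|s| > 81/2.
Then |6/s + 2/3| < 6|s + 9|/(81/2), which is < eps when |s + 9| < (27/4)eps.
Take delta = min(9/2, (27/4)eps). Then 0 < |s + 9| < delta gives both |s + 9| < 9/2 and |s + 9| < (27/4)eps, so |6/s + 2/3| < eps.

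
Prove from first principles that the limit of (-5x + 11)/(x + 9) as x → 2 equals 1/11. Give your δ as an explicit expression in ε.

Suppose ε > 0. We want δ > 0 with 0 < |x − 2| < δ ⇒ |(-5x + 11)/(x + 9) − (1/11)| < ε.
Combining over a common denominator, (-5x + 11)/(x + 9) − (1/11) = [(-5x + 11)·11 − 1·(x + 9)] / [11·(x + 9)] = -56(x − 2) / (11(x + 9)).
So |(-5x + 11)/(x + 9) − (1/11)| = 56|x − 2| / (11·|x + 9|).
Require δ ≤ 11/2, so |x + 9| ≥ |11| − |x − 2| > 11 − 11/2 = 11/2.
Hence |(-5x + 11)/(x + 9) − (1/11)| < 56|x − 2|/(11·(11/2)) = (112/121)|x − 2|, which is < ε once |x − 2| < (121/112)ε.
Take δ = min(11/2, (121/112)ε). Then 0 < |x − 2| < δ forces both bounds, so |(-5x + 11)/(x + 9) − (1/11)| < ε.

δ = min(11/2, (121/112)ε)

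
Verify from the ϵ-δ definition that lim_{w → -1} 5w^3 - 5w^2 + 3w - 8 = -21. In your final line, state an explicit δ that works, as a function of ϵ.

Suppose ϵ > 0. We want δ > 0 such that 0 < |w + 1| < δ implies |(5w^3 - 5w^2 + 3w - 8) + 21| < ϵ.
(5w^3 - 5w^2 + 3w - 8) + 21 = 5w^3 - 5w^2 + 3w + 13 = (w + 1)(5w^2 - 10w + 13).
So |(5w^3 - 5w^2 + 3w - 8) + 21| = |w + 1|·|5w^2 - 10w + 13|.
Require δ ≤ 1. Then |w + 1| < 1 gives |w| < 2, and by the triangle inequality |5w^2 - 10w + 13| ≤ 5·2^2 + 10·2 + 13 = 53.
Hence |(5w^3 - 5w^2 + 3w - 8) + 21| ≤ 53|w + 1| < ϵ provided |w + 1| < ϵ/53.
Take δ = min(1, ϵ/53). Then 0 < |w + 1| < δ gives both |w + 1| < 1 and |w + 1| < ϵ/53, so |(5w^3 - 5w^2 + 3w - 8) + 21| < ϵ.

δ = min(1, ϵ/53)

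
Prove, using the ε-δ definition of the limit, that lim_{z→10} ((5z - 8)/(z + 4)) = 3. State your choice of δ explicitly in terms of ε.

δ = min(7, (7/2)ε)

Let ε > 0. We want δ > 0 with 0 < |z − 10| < δ ⇒ |(5z - 8)/(z + 4) − 3| < ε.
Combining over a common denominator, (5z - 8)/(z + 4) − 3 = [(5z - 8)·14 − 42·(z + 4)] / [14·(z + 4)] = 28(z − 10) / (14(z + 4)).
So |(5z - 8)/(z + 4) − 3| = 28|z − 10| / (14·|z + 4|).
Require δ ≤ 7, so |z + 4| ≥ |14| − |z − 10| > 14 − 7 = 7.
Hence |(5z - 8)/(z + 4) − 3| < 28|z − 10|/(14·7) = (2/7)|z − 10|, which is < ε once |z − 10| < (7/2)ε.
Take δ = min(7, (7/2)ε). Then 0 < |z − 10| < δ forces both bounds, so |(5z - 8)/(z + 4) − 3| < ε.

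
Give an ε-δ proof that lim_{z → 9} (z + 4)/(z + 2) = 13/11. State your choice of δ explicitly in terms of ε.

δ = min(11/2, (121/4)ε)

Fix ε > 0. We want δ > 0 with 0 < |z − 9| < δ ⇒ |(z + 4)/(z + 2) − (13/11)| < ε.
Combining over a common denominator, (z + 4)/(z + 2) − (13/11) = [(z + 4)·11 − 13·(z + 2)] / [11·(z + 2)] = -2(z − 9) / (11(z + 2)).
So |(z + 4)/(z + 2) − (13/11)| = 2|z − 9| / (11·|z + 2|).
Require δ ≤ 11/2, so |z + 2| ≥ |11| − |z − 9| > 11 − 11/2 = 11/2.
Hence |(z + 4)/(z + 2) − (13/11)| < 2|z − 9|/(11·(11/2)) = (4/121)|z − 9|, which is < ε once |z − 9| < (121/4)ε.
Take δ = min(11/2, (121/4)ε). Then 0 < |z − 9| < δ forces both bounds, so |(z + 4)/(z + 2) − (13/11)| < ε.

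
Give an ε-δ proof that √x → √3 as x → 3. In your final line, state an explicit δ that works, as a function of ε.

δ = min(3, √3·ε)

Let ε > 0 be given. We want δ > 0 such that 0 < |x − 3| < δ implies |√x − √3| < ε.
Multiplying by the conjugate, |√x − √3| = |x − 3|/(√x + √3).
Restrict δ ≤ 3 so that |x − 3| < 3 forces x > 0, and then √x + √3 > √3.
Hence |√x − √3| < |x − 3|/√3, which is < ε once |x − 3| < √3·ε.
Take δ = min(3, √3·ε). If 0 < |x − 3| < δ then x > 0 and |√x − √3| < |x − 3|/√3 < ε.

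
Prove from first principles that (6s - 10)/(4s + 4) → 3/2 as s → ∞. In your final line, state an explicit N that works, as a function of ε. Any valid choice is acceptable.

Fix ε > 0. We seek N > 0 such that s > N implies |(6s - 10)/(4s + 4) − (3/2)| < ε.
(6s - 10)/(4s + 4) − (3/2) = (4(6s - 10) − 6(4s + 4)) / (4(4s + 4)) = -64/(4(4s + 4)).
For s > 0 we have 4s + 4 > 4s, so |(6s - 10)/(4s + 4) − (3/2)| = 64/(4(4s + 4)) < 64/(4·4s) = 4/s.
Thus |(6s - 10)/(4s + 4) − (3/2)| < ε whenever s > 4/ε.
Take N = 4/ε. If s > N then |(6s - 10)/(4s + 4) − (3/2)| < 4/s < ε.

N = 4/ε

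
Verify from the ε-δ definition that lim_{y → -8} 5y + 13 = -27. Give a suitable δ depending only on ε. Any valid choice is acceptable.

Let ε > 0 be given. We need δ > 0 so that 0 < |y + 8| < δ implies |(5y + 13) + 27| < ε.
|(5y + 13) + 27| = |5y + 40| = 5|y + 8|.
So 5|y + 8| < ε exactly when |y + 8| < ε/5.
Take δ = ε/5. If 0 < |y + 8| < δ then |(5y + 13) + 27| = 5|y + 8| < 5·(ε/5) = ε.

δ = ε/5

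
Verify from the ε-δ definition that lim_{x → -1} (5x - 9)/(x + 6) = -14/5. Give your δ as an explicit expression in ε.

δ = min(5/2, (25/78)ε)

Let ε > 0. We want δ > 0 with 0 < |x + 1| < δ ⇒ |(5x - 9)/(x + 6) + 14/5| < ε.
Combining over a common denominator, (5x - 9)/(x + 6) + 14/5 = [(5x - 9)·5 − (-14)·(x + 6)] / [5·(x + 6)] = 39(x + 1) / (5(x + 6)).
So |(5x - 9)/(x + 6) + 14/5| = 39|x + 1| / (5·|x + 6|).
Restrict δ ≤ 5/2. Then |x + 1| < 5/2 gives |x + 6| = |(x + 1) + 5| ≥ 5 − 5/2 = 5/2.
Hence |(5x - 9)/(x + 6) + 14/5| < 39|x + 1|/(5·(5/2)) = (78/25)|x + 1|, which is < ε once |x + 1| < (25/78)ε.
Take δ = min(5/2, (25/78)ε). Then 0 < |x + 1| < δ forces both bounds, so |(5x - 9)/(x + 6) + 14/5| < ε.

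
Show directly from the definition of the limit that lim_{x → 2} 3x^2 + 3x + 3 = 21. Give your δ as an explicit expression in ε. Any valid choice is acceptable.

δ = min(1, ε/18)

Let ε > 0 be given. We want δ > 0 such that 0 < |x − 2| < δ implies |(3x^2 + 3x + 3) − 21| < ε.
(3x^2 + 3x + 3) − 21 = 3x^2 + 3x - 18 = (x − 2)(3x + 9).
So |(3x^2 + 3x + 3) − 21| = |x − 2|·|3x + 9|.
Require δ ≤ 1. Then |x − 2| < 1 gives |x| < 3, and by the triangle inequality |3x + 9| ≤ 3·3 + 9 = 18.
Hence |(3x^2 + 3x + 3) − 21| ≤ 18|x − 2| < ε provided |x − 2| < ε/18.
Take δ = min(1, ε/18). Then 0 < |x − 2| < δ gives both |x − 2| < 1 and |x − 2| < ε/18, so |(3x^2 + 3x + 3) − 21| < ε.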